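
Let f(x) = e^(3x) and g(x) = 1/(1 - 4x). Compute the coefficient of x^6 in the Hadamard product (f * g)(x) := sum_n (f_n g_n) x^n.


Expanding: f_k = 3^k/k! (from e^(3x)) and g_k = 4^k (from 1/(1 - 4x)). So the Hadamard coefficient (f * g)_k = 3^k 4^k / k! = (12)^k / k!.
For k = 6: 12^6/6! = 2985984/720 = 20736/5.

20736/5


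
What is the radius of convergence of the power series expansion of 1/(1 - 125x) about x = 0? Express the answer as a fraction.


Expanding 1/(1 - 125x) = sum_{k>=0} 125^k x^k, the series converges when |125x| < 1, i.e., |x| < 1/125.
So the radius of convergence is 1/125 = 1/125.

1/125


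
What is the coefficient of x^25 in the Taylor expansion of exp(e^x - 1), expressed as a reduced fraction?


exp(e^x - 1) = sum_{k>=0} Bell_k x^k / k!, where Bell_k is the k-th Bell number.
So the coefficient of x^25 is Bell_25 / 25!.
Computing: Bell_25 = 4638590332229999353 and 25! = 15511210043330985984000000, giving
4638590332229999353/15511210043330985984000000 = 356814640940769181/1193170003333152768000000.

356814640940769181/1193170003333152768000000


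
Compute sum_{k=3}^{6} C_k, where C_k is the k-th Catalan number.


C_3 through C_6: 5, 14, 42, 132
Sum = 5 + 14 + 42 + 132
= 193

193


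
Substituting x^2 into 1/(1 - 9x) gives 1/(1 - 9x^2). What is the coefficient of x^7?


Since 1/(1 - 9x^2) only has even powers of x,
the coefficient of x^7 (odd) is 0.

0


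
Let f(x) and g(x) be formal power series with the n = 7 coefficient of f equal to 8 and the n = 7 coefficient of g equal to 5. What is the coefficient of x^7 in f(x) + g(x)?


Addition of formal power series is termwise.
The coefficient of x^7 in f + g = 8 + 5
= 13

13


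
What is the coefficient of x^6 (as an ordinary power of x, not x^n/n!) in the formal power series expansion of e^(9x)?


The exponential series is e^y = sum_{k>=0} y^k / k!. Substituting y = 9x gives
e^(9x) = sum_{k>=0} 9^k x^k / k!.
So the coefficient of x^n is a^n/n! with a = 9, n = 6:
9^6 / 6! = 531441/720 = 59049/80

59049/80


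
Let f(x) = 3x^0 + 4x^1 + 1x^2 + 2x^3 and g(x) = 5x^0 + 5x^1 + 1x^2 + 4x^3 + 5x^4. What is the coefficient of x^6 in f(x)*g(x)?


Cauchy product at x^6:
1*5 + 2*4
= 13

13


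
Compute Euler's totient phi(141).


phi(n) counts integers in [1, n] coprime to n. Using the multiplicative formula phi(n) = n * prod_{p | n} (1 - 1/p):
141 = 3 * 47, so
phi(141) = 141 * (1 - 1/3) * (1 - 1/47) = 92.

92


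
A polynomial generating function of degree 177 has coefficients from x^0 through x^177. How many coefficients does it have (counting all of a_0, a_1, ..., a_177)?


A polynomial of degree 177 takes the form a_0 + a_1 x + ... + a_177 x^177.
The number of coefficients is 177 + 1 = 178.

178


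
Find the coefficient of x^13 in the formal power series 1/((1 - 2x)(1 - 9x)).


By partial fractions or Cauchy convolution:
The coefficient equals sum_{k=0}^{13} 2^k * 9^(13-k).
= 3268113205511

3268113205511


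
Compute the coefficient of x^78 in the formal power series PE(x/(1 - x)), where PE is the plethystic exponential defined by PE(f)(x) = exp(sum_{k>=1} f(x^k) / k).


For f(x) = x/(1 - x) we have
sum_{k>=1} f(x^k) / k = sum_{k>=1} (1/k) * x^k / (1 - x^k) = sum_{k, m >= 1} x^(k m) / k,
which after exponentiating simplifies to
PE(x/(1 - x)) = prod_{k>=1} 1 / (1 - x^k).
This is the generating function for the partition function p(n), so the coefficient of x^78 is p(78).
Computing p(78) by dynamic programming over parts 1, 2, ..., 78: p(78) = 12132164.

12132164


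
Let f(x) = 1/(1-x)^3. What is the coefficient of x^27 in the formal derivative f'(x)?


Differentiate: d/dx [ 1/(1-x)^r ] = r / (1-x)^(r+1).
Here r = 3, so f'(x) = 3 / (1-x)^4.
The expansion of 1/(1-x)^(r+1) has coefficient of x^n equal to C(n+r, r).
So the coefficient of x^27 in f'(x) is
3 * C(30, 3) = 3 * 4060 = 12180

12180


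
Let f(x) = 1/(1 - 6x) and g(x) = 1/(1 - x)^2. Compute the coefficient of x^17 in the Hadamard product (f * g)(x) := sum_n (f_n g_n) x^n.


f has coefficients f_k = 6^k. For g = 1/(1 - x)^2 the coefficient is g_k = C(k + 1, 1) = k + 1. The Hadamard coefficient is (f * g)_k = 6^k * (k + 1).
For k = 17: 6^17 * 18 = 16926659444736 * 18 = 304679870005248.

304679870005248


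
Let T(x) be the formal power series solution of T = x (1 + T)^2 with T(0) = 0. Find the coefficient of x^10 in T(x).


Apply the Lagrange inversion formula: if T = x * phi(T) with phi(t) = (1 + t)^2, then [x^n] T = (1/n) [t^(n-1)] phi(t)^n = (1/n) [t^(n-1)] (1 + t)^(2n) = (1/n) C(2n, n-1).
Using the identity C(2n, n-1) = C(2n, n) * n / (n+1), the unscaled factor equals C(2n, n) / (n+1) = C_n, the n-th Catalan number.
For n = 10: C_10 = C(20, 10) / 11 = 184756/11 = 16796 = 16796.

16796


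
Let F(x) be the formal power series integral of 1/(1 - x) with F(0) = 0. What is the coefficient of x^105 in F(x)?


1/(1 - x) = sum_{k>=0} x^k. Integrating termwise and using F(0) = 0 gives
F(x) = sum_{k>=0} x^(k+1) / (k+1) = sum_{m>=1} x^m / m = -ln(1 - x).
So the coefficient of x^105 is 1/105 = 1/105.

1/105


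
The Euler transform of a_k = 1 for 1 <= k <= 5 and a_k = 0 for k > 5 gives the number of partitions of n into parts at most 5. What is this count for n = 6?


Partitions of 6 into parts at most 5:
Using generating function (1-x)^(-1)(1-x^2)^(-1)...(1-x^5)^(-1),
the coefficient of x^6 = 10

10


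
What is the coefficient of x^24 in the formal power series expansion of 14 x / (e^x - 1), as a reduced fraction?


The exponential generating function for Bernoulli numbers is
x / (e^x - 1) = sum_{k>=0} B_k x^k / k!.
So the coefficient of x^24 in 14 x / (e^x - 1) is 14 B_24 / 24!.
Computing: B_24 = -236364091/2730, 24! = 620448401733239439360000, giving
14 * -236364091/2730 / 620448401733239439360000 = -236364091/120987438337981690675200000.

-236364091/120987438337981690675200000


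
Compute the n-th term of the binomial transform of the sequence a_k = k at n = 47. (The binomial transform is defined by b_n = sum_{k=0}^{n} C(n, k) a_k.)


With a_k = k, b_n = sum_{k=0}^{n} C(n, k) k. Using k * C(n, k) = n * C(n-1, k-1) gives b_n = n * sum_{k>=1} C(n-1, k-1) = n * 2^(n-1).
For n = 47: 47 * 2^46 = 47 * 70368744177664 = 3307330976350208.

3307330976350208


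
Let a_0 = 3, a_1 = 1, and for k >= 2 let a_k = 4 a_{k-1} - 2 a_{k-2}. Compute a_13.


Iterating the recurrence forward:
a_0 = 3
a_1 = 1
a_2 = 4*1 - 2*3 = -2
a_3 = 4*-2 - 2*1 = -10
a_4 = 4*-10 - 2*-2 = -36
a_5 = 4*-36 - 2*-10 = -124
a_6 = 4*-124 - 2*-36 = -424
a_7 = 4*-424 - 2*-124 = -1448
a_8 = 4*-1448 - 2*-424 = -4944
a_9 = 4*-4944 - 2*-1448 = -16880
a_10 = 4*-16880 - 2*-4944 = -57632
a_11 = 4*-57632 - 2*-16880 = -196768
a_12 = 4*-196768 - 2*-57632 = -671808
a_13 = 4*-671808 - 2*-196768 = -2293696
So a_13 = -2293696.

-2293696


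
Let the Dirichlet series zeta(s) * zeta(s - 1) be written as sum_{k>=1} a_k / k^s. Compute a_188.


Convolution gives a_k = sum_{d | k} d * 1 = sum_{d | k} d = sigma(k), the sum of positive divisors of k.
For k = 188, the divisors are 1, 2, 4, 47, 94, 188, so
sigma(188) = 1 + 2 + 4 + 47 + 94 + 188 = 336.

336


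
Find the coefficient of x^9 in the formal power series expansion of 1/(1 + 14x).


Write 1/(1 + c x) = 1/(1 - (-c) x) and apply the geometric-series identity
1/(1 - y) = sum_{k>=0} y^k to get 1/(1 + c x) = sum_{k>=0} (-c)^k x^k.
So the coefficient of x^k is (-c)^k = (-1)^k * c^k.
Here c = 14 and k = 9:
(-14)^9 = -1 * 20661046784 = -20661046784

-20661046784


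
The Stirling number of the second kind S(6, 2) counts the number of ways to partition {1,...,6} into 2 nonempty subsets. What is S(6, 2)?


Using the explicit formula S(n,k) = (1/k!) sum_{j=0}^{k} (-1)^(k-j) C(k,j) j^n:
S(6, 2) = 31
Equivalently, S(n,k) is n! times the coefficient of x^n in the EGF (e^x - 1)^k / k!.

31


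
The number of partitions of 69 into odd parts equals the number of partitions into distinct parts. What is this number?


Computing partitions of 69 into odd parts (1, 3, 5, ...):
Using the generating function prod_{k>=0} 1/(1-x^(2k+1)),
the count is 27130

27130


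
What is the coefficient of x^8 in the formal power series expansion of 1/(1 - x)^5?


The expansion 1/(1 - x)^r = sum_{k>=0} C(k + r - 1, r - 1) x^k follows from the multiset / negative-binomial theorem (or from repeated differentiation of the geometric series).
For r = 5 and k = 8:
C(12, 4) = 479001600 / (24 * 40320) = 495.

495


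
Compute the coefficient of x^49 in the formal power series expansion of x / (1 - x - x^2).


Let f(x) = sum_{k>=0} a_k x^k. Multiplying f(x) * (1 - x - x^2) = x and matching coefficients gives a_0 = 0, a_1 = 1, and a_k = a_{k-1} + a_{k-2} for k >= 2. These are the Fibonacci numbers F_k.
Iterating from F_0 = 0, F_1 = 1:
F_0=0, F_1=1, F_2=1, F_3=2, F_4=3, F_5=5, F_6=8, F_7=13, F_8=21, F_9=34, ...
F_49 = 7778742049.

7778742049


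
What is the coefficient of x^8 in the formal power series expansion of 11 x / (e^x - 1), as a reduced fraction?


The exponential generating function for Bernoulli numbers is
x / (e^x - 1) = sum_{k>=0} B_k x^k / k!.
So the coefficient of x^8 in 11 x / (e^x - 1) is 11 B_8 / 8!.
Computing: B_8 = -1/30, 8! = 40320, giving
11 * -1/30 / 40320 = -11/1209600.

-11/1209600


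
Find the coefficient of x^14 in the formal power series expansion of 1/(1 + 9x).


Write 1/(1 + c x) = 1/(1 - (-c) x) and apply the geometric-series identity
1/(1 - y) = sum_{k>=0} y^k to get 1/(1 + c x) = sum_{k>=0} (-c)^k x^k.
So the coefficient of x^k is (-c)^k = (-1)^k * c^k.
Here c = 9 and k = 14:
(-9)^14 = 1 * 22876792454961 = 22876792454961

22876792454961


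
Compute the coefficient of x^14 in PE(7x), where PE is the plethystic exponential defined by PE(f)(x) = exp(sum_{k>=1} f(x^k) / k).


With f(x) = 7x, the exponent is sum_{k>=1} 7 x^k / k = 7 * (-ln(1 - x)). Exponentiating:
PE(7x) = exp(-7 ln(1 - x)) = 1/(1 - x)^7.
By the negative binomial expansion, [x^n] 1/(1 - x)^7 = C(n + 6, 6).
For n = 14: C(20, 6) = 38760.

38760


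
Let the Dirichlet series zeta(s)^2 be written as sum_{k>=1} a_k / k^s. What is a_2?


The Dirichlet convolution of the constant function 1 with itself gives (1 * 1)(k) = sum_{d | k} 1 = d(k), the number of positive divisors of k.
Since zeta(s) = sum_{k>=1} 1/k^s, we have zeta(s)^2 = sum_{k>=1} d(k)/k^s, so a_k = d(k).
For k = 2: the divisors are 1, 2.
Count = 2.

2


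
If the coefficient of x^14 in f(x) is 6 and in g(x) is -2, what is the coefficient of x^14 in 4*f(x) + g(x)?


Scalar multiplication scales coefficients: 4 * 6 = 24.
Then add the g coefficient: 24 + -2
= 22

22


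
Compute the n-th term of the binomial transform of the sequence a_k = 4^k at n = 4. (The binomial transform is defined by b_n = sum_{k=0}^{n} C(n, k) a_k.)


With a_k = 4^k, b_n = sum_{k=0}^{n} C(n, k) 4^k = (1 + 4)^n by the binomial theorem.
For n = 4: (1 + 4)^4 = 5^4 = 625.

625


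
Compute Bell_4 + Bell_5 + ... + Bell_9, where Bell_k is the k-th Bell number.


Recall Bell_k counts set partitions of a k-set (with Bell_0 = 1 by convention).
Bell_4 through Bell_9: 15, 52, 203, 877, 4140, 21147
Sum = 15 + 52 + 203 + 877 + 4140 + 21147 = 26434.

26434


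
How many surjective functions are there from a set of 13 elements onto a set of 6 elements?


By inclusion-exclusion on which target elements are missed, the number of surjections from an n-set onto a k-set is
surj(n, k) = sum_{j=0}^{k} (-1)^j C(k, j) (k - j)^n.
Equivalently surj(n, k) = k! * S(n, k), where S(n, k) is the Stirling number of the second kind.
For n = 13, k = 6:
S(13, 6) = 9321312, so
surj = 6! * 9321312 = 720 * 9321312 = 6711344640.

6711344640


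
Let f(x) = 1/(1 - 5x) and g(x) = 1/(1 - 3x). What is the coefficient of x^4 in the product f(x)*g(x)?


The coefficient of x^n in f*g is the Cauchy product: sum_{k=0}^{n} a^k * b^(n-k).
With a=5, b=3, n=4:
sum_{k=0}^{4} 5^k * 3^(4-k)
= 1441

1441


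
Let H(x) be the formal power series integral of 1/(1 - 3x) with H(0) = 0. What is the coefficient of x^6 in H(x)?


1/(1 - 3x) = sum_{k>=0} 3^k x^k. Integrating termwise with H(0) = 0:
H(x) = sum_{k>=0} 3^k x^(k+1) / (k+1) = sum_{m>=1} 3^(m-1) x^m / m.
For m = 6: 3^5/6 = 243/6 = 81/2.

81/2


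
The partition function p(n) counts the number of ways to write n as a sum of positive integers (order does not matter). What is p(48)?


Using the generating function prod_{k>=1} 1/(1-x^k), we compute p(48).
By dynamic programming over parts 1 through 48:
p(48) = 147273

147273


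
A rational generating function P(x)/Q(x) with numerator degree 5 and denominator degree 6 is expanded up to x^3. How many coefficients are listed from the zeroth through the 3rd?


Expanding up to x^3 gives the coefficients for x^0, x^1, ..., x^3.
That is 3 + 1 = 4 coefficients in total.

4


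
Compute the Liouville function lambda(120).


The Liouville function is lambda(k) = (-1)^Omega(k), where Omega(k) counts the prime factors of k with multiplicity.
Factoring: 120 = 2 * 2 * 2 * 3 * 5, so Omega(120) = 5.
lambda(120) = (-1)^5 = -1.

-1


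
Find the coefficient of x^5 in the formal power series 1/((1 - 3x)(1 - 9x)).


By partial fractions or Cauchy convolution:
The coefficient equals sum_{k=0}^{5} 3^k * 9^(5-k).
= 88452

88452


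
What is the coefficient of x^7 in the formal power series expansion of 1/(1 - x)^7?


The expansion 1/(1 - x)^r = sum_{k>=0} C(k + r - 1, r - 1) x^k follows from the multiset / negative-binomial theorem (or from repeated differentiation of the geometric series).
For r = 7 and k = 7:
C(13, 6) = 6227020800 / (720 * 5040) = 1716.

1716


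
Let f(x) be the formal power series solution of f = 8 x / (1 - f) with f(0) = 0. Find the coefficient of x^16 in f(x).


Apply Lagrange inversion: f = 8 x * phi(f) with phi(t) = 1/(1 - t), so
[x^n] f = 8^n * (1/n) [t^(n-1)] phi(t)^n = 8^n * (1/n) [t^(n-1)] (1 - t)^(-n) = 8^n * (1/n) C(2n - 2, n - 1) = 8^n * C_{n-1}.
For n = 16: C_15 = C(30, 15) / 16 = 155117520/16 = 9694845.
With the 8^16 = 281474976710656 factor, the coefficient is 281474976710656 * 9694845 = 2728856270588419768320.

2728856270588419768320


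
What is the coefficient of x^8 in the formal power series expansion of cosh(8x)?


The Maclaurin series is cosh(t) = sum_{m>=0} t^(2m) / (2m)!, so substituting t = 8x, only even powers of x are nonzero, with coefficient of x^(2m) equal to 8^(2m) / (2m)!.
For x^8 the coefficient is 8^8/8! = 16777216/40320 = 131072/315.

131072/315


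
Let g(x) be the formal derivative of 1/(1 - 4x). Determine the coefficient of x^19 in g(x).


Differentiate termwise: d/dx sum_{k>=0} 4^k x^k = sum_{k>=1} k 4^k x^(k-1) = sum_{j>=0} (j+1) 4^(j+1) x^j.
Equivalently, d/dx [1/(1 - 4x)] = 4/(1 - 4x)^2.
For j = 19: 20 * 4^20 = 20 * 1099511627776 = 21990232555520.

21990232555520


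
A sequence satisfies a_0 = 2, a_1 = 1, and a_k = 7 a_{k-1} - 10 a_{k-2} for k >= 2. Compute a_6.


The characteristic equation is t^2 - 7 t + 10 = 0, with roots r_1 = 5 and r_2 = 2 (so c_1 = r_1 + r_2, c_2 = -r_1 r_2 as required).
One can use the closed form a_n = A r_1^n + B r_2^n, but direct iteration is more reliable:
a_0 = 2, a_1 = 1, a_2 = -13, a_3 = -101, a_4 = -577, a_5 = -3029, a_6 = -15433.
So a_6 = -15433.

-15433


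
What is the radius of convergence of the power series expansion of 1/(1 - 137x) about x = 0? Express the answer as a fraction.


Expanding 1/(1 - 137x) = sum_{k>=0} 137^k x^k, the series converges when |137x| < 1, i.e., |x| < 1/137.
So the radius of convergence is 1/137 = 1/137.

1/137


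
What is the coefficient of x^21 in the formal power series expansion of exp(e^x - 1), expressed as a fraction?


exp(e^x - 1) is the exponential generating function for the Bell numbers Bell_k: exp(e^x - 1) = sum_{k>=0} Bell_k x^k / k!.
So the coefficient of x^21 in exp(e^x - 1) is Bell_21 / 21!.
Computing: Bell_21 = 474869816156751 and 21! = 51090942171709440000, giving
474869816156751/51090942171709440000 = 158289938718917/17030314057236480000.

158289938718917/17030314057236480000


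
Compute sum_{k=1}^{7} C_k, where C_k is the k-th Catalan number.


C_1 through C_7: 1, 2, 5, 14, 42, 132, 429
Sum = 1 + 2 + 5 + 14 + 42 + 132 + 429
= 625

625


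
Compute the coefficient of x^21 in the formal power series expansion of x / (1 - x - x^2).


Let f(x) = sum_{k>=0} a_k x^k. Multiplying f(x) * (1 - x - x^2) = x and matching coefficients gives a_0 = 0, a_1 = 1, and a_k = a_{k-1} + a_{k-2} for k >= 2. These are the Fibonacci numbers F_k.
Iterating from F_0 = 0, F_1 = 1:
F_0=0, F_1=1, F_2=1, F_3=2, F_4=3, F_5=5, F_6=8, F_7=13, F_8=21, F_9=34, ...
F_21 = 10946.

10946


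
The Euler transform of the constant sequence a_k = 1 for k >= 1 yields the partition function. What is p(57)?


The Euler transform converts the sequence a_k = 1 into the number of integer partitions.
Using the recurrence or dynamic programming:
p(57) = 614154

614154


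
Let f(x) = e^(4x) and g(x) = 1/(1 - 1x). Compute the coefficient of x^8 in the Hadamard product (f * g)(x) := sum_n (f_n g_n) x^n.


Expanding: f_k = 4^k/k! (from e^(4x)) and g_k = 1^k (from 1/(1 - 1x)). So the Hadamard coefficient (f * g)_k = 4^k 1^k / k! = (4)^k / k!.
For k = 8: 4^8/8! = 65536/40320 = 512/315.

512/315


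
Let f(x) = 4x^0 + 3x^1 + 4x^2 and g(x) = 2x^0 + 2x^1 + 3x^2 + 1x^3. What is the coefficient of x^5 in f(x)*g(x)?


Cauchy product at x^5:
4*1
= 4

4


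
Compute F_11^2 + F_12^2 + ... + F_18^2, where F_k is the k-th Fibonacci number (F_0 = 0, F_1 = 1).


There is a standard identity sum_{k=0}^{N} F_k^2 = F_N * F_{N+1} (proved inductively from the telescoping relation F_k^2 = F_k F_{k+1} - F_{k-1} F_k). Then
sum_{k=11}^{18} F_k^2 = F_18 F_19 - F_10 F_11.
Computing: F_18 = 2584, F_19 = 4181, F_10 = 55, F_11 = 89.
Sum = 2584 * 4181 - 55 * 89 = 10798809.

10798809


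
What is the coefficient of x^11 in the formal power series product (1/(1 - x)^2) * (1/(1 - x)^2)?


Combine the factors: (1/(1 - x)^2) * (1/(1 - x)^2) = 1/(1 - x)^4.
Then use 1/(1 - x)^r = sum_{k>=0} C(k + r - 1, r - 1) x^k with r = 4 and k = 11:
C(14, 3) = 364.

364


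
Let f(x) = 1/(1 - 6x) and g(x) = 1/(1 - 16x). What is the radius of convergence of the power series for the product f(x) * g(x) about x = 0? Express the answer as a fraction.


The radius of 1/(1 - 6x) is 1/6 (nearest singularity at x = 1/6), and the radius of 1/(1 - 16x) is 1/16.
The product f(x)*g(x) = 1/((1 - 6x)(1 - 16x)) has singularities at both 1/6 and 1/16, so its radius of convergence is the distance to the nearest one:
min(1/6, 1/16) = 1/16.

1/16


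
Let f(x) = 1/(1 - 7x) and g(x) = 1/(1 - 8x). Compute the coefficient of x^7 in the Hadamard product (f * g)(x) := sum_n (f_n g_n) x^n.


f has coefficients f_k = 7^k and g has coefficients g_k = 8^k, so the Hadamard product has coefficient (f*g)_k = 7^k * 8^k = 56^k.
For k = 7: 56^7 = 1727094849536.

1727094849536


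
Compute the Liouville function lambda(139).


The Liouville function is lambda(k) = (-1)^Omega(k), where Omega(k) counts the prime factors of k with multiplicity.
Factoring: 139 = 139, so Omega(139) = 1.
lambda(139) = (-1)^1 = -1.

-1


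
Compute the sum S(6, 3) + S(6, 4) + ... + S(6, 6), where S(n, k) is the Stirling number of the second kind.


By definition, S(n, k) counts partitions of an n-set into exactly k nonempty blocks.
Computing row n = 6 for k = 3..6:
S(6, k): 90, 65, 15, 1
Sum = 171.

171


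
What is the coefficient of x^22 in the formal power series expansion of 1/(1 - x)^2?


The negative binomial / multiset identity is
1/(1 - x)^r = sum_{k>=0} C(k + r - 1, r - 1) x^k.
Here r = 2 and k = 22, so the coefficient is
C(22 + 1, 1) = C(23, 1)
= 23

23


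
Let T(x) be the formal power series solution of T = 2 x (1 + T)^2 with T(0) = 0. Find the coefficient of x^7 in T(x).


Apply the Lagrange inversion formula: if T = 2 x * phi(T) with phi(t) = (1 + t)^2, then [x^n] T = 2^n * (1/n) [t^(n-1)] phi(t)^n = 2^n * (1/n) [t^(n-1)] (1 + t)^(2n) = 2^n * (1/n) C(2n, n-1).
Using the identity C(2n, n-1) = C(2n, n) * n / (n+1), the unscaled factor equals C(2n, n) / (n+1) = C_n, the n-th Catalan number.
For n = 7: C_7 = C(14, 7) / 8 = 3432/8 = 429.
With the 2^7 = 128 factor, the coefficient is 128 * 429 = 54912.

54912


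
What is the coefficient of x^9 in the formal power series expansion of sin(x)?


The Maclaurin series is sin(t) = sum_{k>=0} (-1)^k t^(2k+1) / (2k+1)!, so substituting t = x, only odd powers of x are nonzero, with coefficient of x^(2k+1) equal to (-1)^k / (2k+1)!.
Write 9 = 2*4 + 1, giving the coefficient (-1)^4 / 9! = 1/362880 = 1/362880.

1/362880


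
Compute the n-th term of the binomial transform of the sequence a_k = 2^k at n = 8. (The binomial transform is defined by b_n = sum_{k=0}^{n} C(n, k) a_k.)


With a_k = 2^k, b_n = sum_{k=0}^{n} C(n, k) 2^k = (1 + 2)^n by the binomial theorem.
For n = 8: (1 + 2)^8 = 3^8 = 6561.

6561


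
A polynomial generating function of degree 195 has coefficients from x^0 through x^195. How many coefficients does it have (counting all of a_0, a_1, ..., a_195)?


A polynomial of degree 195 takes the form a_0 + a_1 x + ... + a_195 x^195.
The number of coefficients is 195 + 1 = 196.

196


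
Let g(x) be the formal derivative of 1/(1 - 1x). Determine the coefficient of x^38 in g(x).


Differentiate termwise: d/dx sum_{k>=0} 1^k x^k = sum_{k>=1} k 1^k x^(k-1) = sum_{j>=0} (j+1) 1^(j+1) x^j.
Equivalently, d/dx [1/(1 - 1x)] = 1/(1 - 1x)^2.
For j = 38: 39 * 1^39 = 39 * 1 = 39.

39


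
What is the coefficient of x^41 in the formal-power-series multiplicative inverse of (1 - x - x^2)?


Let the inverse be f(x) = sum_{k>=0} a_k x^k. From f(x) * (1 - x - x^2) = 1 and matching coefficients:
 x^0: a_0 = 1.
 x^1: a_1 - a_0 = 0, so a_1 = 1.
 x^k (k >= 2): a_k - a_{k-1} - a_{k-2} = 0, i.e. a_k = a_{k-1} + a_{k-2}.
This is the Fibonacci-type recurrence shifted so that a_0 = a_1 = 1.
Iterating: a_0=1, a_1=1, a_2=2, a_3=3, a_4=5, a_5=8, a_6=13, a_7=21, a_8=34, a_9=55, ...
a_41 = 267914296.

267914296


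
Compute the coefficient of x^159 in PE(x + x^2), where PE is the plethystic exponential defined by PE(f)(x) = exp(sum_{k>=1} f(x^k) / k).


With f(x) = x + x^2, the exponent is sum_{k>=1} (x^k + x^(2k)) / k = -ln(1 - x) - ln(1 - x^2). Exponentiating:
PE(x + x^2) = 1 / ((1 - x)(1 - x^2)).
This is the generating function for partitions of n into parts of size 1 or 2. The number of 2's can be any j in 0..79, and the rest are 1's, so
[x^159] = floor(159/2) + 1 = 80.

80


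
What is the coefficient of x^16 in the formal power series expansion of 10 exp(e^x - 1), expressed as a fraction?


exp(e^x - 1) is the exponential generating function for the Bell numbers Bell_k: exp(e^x - 1) = sum_{k>=0} Bell_k x^k / k!.
So the coefficient of x^16 in 10 exp(e^x - 1) is 10 Bell_16 / 16!.
Computing: Bell_16 = 10480142147 and 16! = 20922789888000, giving
10 * 10480142147/20922789888000 = 10480142147/2092278988800.

10480142147/2092278988800


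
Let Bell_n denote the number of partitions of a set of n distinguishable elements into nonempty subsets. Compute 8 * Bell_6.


Bell_6 can be computed from the Bell triangle or from Dobinski's identity Bell_n = (1/e) * sum_{k>=0} k^n / k!.
Computing Bell_6 = 203.
Then 8 * 203 = 1624.

1624


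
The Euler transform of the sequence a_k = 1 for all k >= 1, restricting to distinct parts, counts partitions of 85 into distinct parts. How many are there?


Partitions of 85 into distinct parts can be computed via generating function.
Product (1+x)(1+x^2)(1+x^3)...
The coefficient of x^85 = 121792

121792


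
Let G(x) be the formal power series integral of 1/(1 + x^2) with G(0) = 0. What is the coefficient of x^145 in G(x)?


1/(1 + x^2) = sum_{j>=0} (-1)^j x^(2j). Integrating termwise with G(0) = 0:
G(x) = sum_{j>=0} (-1)^j x^(2j+1) / (2j+1) = arctan(x).
Only odd powers are nonzero. For x^145 write 145 = 2*72 + 1, giving
(-1)^72 / 145 = 1/145 = 1/145.

1/145


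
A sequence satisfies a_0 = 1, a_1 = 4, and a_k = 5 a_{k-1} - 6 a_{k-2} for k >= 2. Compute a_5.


The characteristic equation is t^2 - 5 t + 6 = 0, with roots r_1 = 3 and r_2 = 2 (so c_1 = r_1 + r_2, c_2 = -r_1 r_2 as required).
One can use the closed form a_n = A r_1^n + B r_2^n, but direct iteration is more reliable:
a_0 = 1, a_1 = 4, a_2 = 14, a_3 = 46, a_4 = 146, a_5 = 454.
So a_5 = 454.

454


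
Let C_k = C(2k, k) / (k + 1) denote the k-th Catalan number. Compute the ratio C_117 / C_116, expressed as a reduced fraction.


Using C_k = (2k)! / (k! (k+1)!), the ratio C_{k+1}/C_k simplifies to
C_{k+1}/C_k = [(2k+2)! / ((k+1)! (k+2)!)] * [k! (k+1)! / (2k)!]
 = (2k+2)(2k+1) / ((k+1)(k+2)) = 2(2k+1) / (k+2).
For k = 116: 2(2*116 + 1) / (116 + 2) = 466/118 = 233/59.

233/59


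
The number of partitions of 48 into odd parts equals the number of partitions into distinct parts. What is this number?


Computing partitions of 48 into odd parts (1, 3, 5, ...):
Using the generating function prod_{k>=0} 1/(1-x^(2k+1)),
the count is 2910

2910


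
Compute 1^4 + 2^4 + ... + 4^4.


This power sum has a closed form given by Faulhaber's formula
sum_{k=1}^{m} k^p = (1 / (p + 1)) * sum_{j=0}^{p} C(p + 1, j) B_j m^(p + 1 - j),
but for small m direct computation is fastest:
1 + 16 + 81 + 256 = 354.

354


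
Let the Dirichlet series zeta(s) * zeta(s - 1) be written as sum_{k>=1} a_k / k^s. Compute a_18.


Convolution gives a_k = sum_{d | k} d * 1 = sum_{d | k} d = sigma(k), the sum of positive divisors of k.
For k = 18, the divisors are 1, 2, 3, 6, 9, 18, so
sigma(18) = 1 + 2 + 3 + 6 + 9 + 18 = 39.

39


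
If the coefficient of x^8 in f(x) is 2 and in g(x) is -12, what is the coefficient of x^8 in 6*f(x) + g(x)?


Scalar multiplication scales coefficients: 6 * 2 = 12.
Then add the g coefficient: 12 + -12
= 0

0


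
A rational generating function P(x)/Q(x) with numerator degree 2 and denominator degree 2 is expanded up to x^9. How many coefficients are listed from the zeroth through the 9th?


Expanding up to x^9 gives the coefficients for x^0, x^1, ..., x^9.
That is 9 + 1 = 10 coefficients in total.

10


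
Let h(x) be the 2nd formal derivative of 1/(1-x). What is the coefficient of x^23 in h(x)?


Differentiating 2 times: d^2/dx^2 [1/(1-x)] = 2!/(1-x)^3.
The expansion 1/(1-x)^3 = sum_{k>=0} C(k+2, 2) x^k, so the coefficient of x^n in 2!/(1-x)^3 is 2! * C(n+2, 2).
For n = 23: 2 * C(25, 2) = 2 * 300 = 600

600


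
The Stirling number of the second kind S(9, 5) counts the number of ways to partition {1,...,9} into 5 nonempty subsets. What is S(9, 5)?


Using the explicit formula S(n,k) = (1/k!) sum_{j=0}^{k} (-1)^(k-j) C(k,j) j^n:
S(9, 5) = 6951
Equivalently, S(n,k) is n! times the coefficient of x^n in the EGF (e^x - 1)^k / k!.

6951


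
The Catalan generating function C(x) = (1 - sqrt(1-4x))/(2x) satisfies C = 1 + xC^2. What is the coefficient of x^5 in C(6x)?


Substituting x -> 6x scales the n-th coefficient by 6^n, so [x^5] C(6x) = 6^5 * C_5.
C_5 = C(2*5, 5)/(6) = 252/6 = 42.
So 6^5 * 42 = 7776 * 42 = 326592.

326592


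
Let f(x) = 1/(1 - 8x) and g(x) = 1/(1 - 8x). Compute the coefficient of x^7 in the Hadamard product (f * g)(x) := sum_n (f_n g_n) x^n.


f has coefficients f_k = 8^k and g has coefficients g_k = 8^k, so the Hadamard product has coefficient (f*g)_k = 8^k * 8^k = 64^k.
For k = 7: 64^7 = 4398046511104.

4398046511104


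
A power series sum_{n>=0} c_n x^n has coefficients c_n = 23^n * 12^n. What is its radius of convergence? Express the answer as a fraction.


By the root test (Cauchy-Hadamard), the radius is R = 1 / limsup_n |c_n|^(1/n).
Here |c_n|^(1/n) = (23^n * 12^n)^(1/n) = 23 * 12 = 276 for all n.
So R = 1/276 = 1/276.

1/276


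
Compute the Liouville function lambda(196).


The Liouville function is lambda(k) = (-1)^Omega(k), where Omega(k) counts the prime factors of k with multiplicity.
Factoring: 196 = 2 * 2 * 7 * 7, so Omega(196) = 4.
lambda(196) = (-1)^4 = 1.

1


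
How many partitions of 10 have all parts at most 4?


Using the generating function (1-x)^(-1)(1-x^2)^(-1)...(1-x^4)^(-1),
the coefficient of x^10 counts these restricted partitions.
Result = 23

23


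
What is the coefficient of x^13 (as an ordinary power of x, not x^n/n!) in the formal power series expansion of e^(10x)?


The exponential series is e^y = sum_{k>=0} y^k / k!. Substituting y = 10x gives
e^(10x) = sum_{k>=0} 10^k x^k / k!.
So the coefficient of x^n is a^n/n! with a = 10, n = 13:
10^13 / 13! = 10000000000000/6227020800 = 390625000/243243

390625000/243243


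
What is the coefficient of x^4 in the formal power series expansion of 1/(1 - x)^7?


The expansion 1/(1 - x)^r = sum_{k>=0} C(k + r - 1, r - 1) x^k follows from the multiset / negative-binomial theorem (or from repeated differentiation of the geometric series).
For r = 7 and k = 4:
C(10, 6) = 3628800 / (720 * 24) = 210.

210


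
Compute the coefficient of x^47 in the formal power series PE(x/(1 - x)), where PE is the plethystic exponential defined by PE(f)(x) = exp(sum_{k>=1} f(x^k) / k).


For f(x) = x/(1 - x) we have
sum_{k>=1} f(x^k) / k = sum_{k>=1} (1/k) * x^k / (1 - x^k) = sum_{k, m >= 1} x^(k m) / k,
which after exponentiating simplifies to
PE(x/(1 - x)) = prod_{k>=1} 1 / (1 - x^k).
This is the generating function for the partition function p(n), so the coefficient of x^47 is p(47).
Computing p(47) by dynamic programming over parts 1, 2, ..., 47: p(47) = 124754.

124754


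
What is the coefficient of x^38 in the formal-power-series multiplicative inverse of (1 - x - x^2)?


Let the inverse be f(x) = sum_{k>=0} a_k x^k. From f(x) * (1 - x - x^2) = 1 and matching coefficients:
 x^0: a_0 = 1.
 x^1: a_1 - a_0 = 0, so a_1 = 1.
 x^k (k >= 2): a_k - a_{k-1} - a_{k-2} = 0, i.e. a_k = a_{k-1} + a_{k-2}.
This is the Fibonacci-type recurrence shifted so that a_0 = a_1 = 1.
Iterating: a_0=1, a_1=1, a_2=2, a_3=3, a_4=5, a_5=8, a_6=13, a_7=21, a_8=34, a_9=55, ...
a_38 = 63245986.

63245986


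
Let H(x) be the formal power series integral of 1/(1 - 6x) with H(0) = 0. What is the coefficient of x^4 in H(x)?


1/(1 - 6x) = sum_{k>=0} 6^k x^k. Integrating termwise with H(0) = 0:
H(x) = sum_{k>=0} 6^k x^(k+1) / (k+1) = sum_{m>=1} 6^(m-1) x^m / m.
For m = 4: 6^3/4 = 216/4 = 54.

54


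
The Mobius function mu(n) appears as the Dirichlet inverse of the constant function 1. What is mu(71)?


71 = 71 (all distinct primes).
mu(71) = (-1)^1 = -1

-1


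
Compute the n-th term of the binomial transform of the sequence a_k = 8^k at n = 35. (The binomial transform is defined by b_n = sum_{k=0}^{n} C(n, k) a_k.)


With a_k = 8^k, b_n = sum_{k=0}^{n} C(n, k) 8^k = (1 + 8)^n by the binomial theorem.
For n = 35: (1 + 8)^35 = 9^35 = 2503155504993241601315571986085849.

2503155504993241601315571986085849


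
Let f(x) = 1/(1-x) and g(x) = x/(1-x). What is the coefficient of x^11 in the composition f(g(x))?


First simplify the composition: f(g(x)) = 1/(1 - x/(1-x)) = (1-x)/((1-x) - x) = (1-x)/(1-2x).
Now extract the coefficient. Write (1-x)/(1-2x) = 1/(1-2x) - x/(1-2x).
The coefficient of x^n in 1/(1-2x) is 2^n, and in x/(1-2x) is 2^(n-1) (for n >= 1).
So the coefficient of x^11 is 2^11 - 2^10 = 2048 - 1024 = 1024.

1024


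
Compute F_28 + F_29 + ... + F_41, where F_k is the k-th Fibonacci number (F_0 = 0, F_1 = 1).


Use the identity sum_{k=0}^{N} F_k = F_{N+2} - 1 (which follows from F_{k+2} - F_{k+1} = F_k). Then
sum_{k=28}^{41} F_k = (F_{43} - 1) - (F_{29} - 1) = F_{43} - F_{29}.
Computing: F_{43} = 433494437, F_{29} = 514229, so
Sum = 433494437 - 514229 = 432980208.

432980208


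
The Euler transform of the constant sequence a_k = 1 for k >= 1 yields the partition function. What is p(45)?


The Euler transform converts the sequence a_k = 1 into the number of integer partitions.
Using the recurrence or dynamic programming:
p(45) = 89134

89134


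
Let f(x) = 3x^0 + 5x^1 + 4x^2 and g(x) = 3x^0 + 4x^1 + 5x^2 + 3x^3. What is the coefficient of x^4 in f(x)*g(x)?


Cauchy product at x^4:
5*3 + 4*5
= 35

35


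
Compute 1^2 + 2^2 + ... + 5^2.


This power sum has a closed form given by Faulhaber's formula
sum_{k=1}^{m} k^p = (1 / (p + 1)) * sum_{j=0}^{p} C(p + 1, j) B_j m^(p + 1 - j),
but for small m direct computation is fastest:
1 + 4 + 9 + 16 + 25 = 55.

55


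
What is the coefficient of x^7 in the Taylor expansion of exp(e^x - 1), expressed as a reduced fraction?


exp(e^x - 1) = sum_{k>=0} Bell_k x^k / k!, where Bell_k is the k-th Bell number.
So the coefficient of x^7 is Bell_7 / 7!.
Computing: Bell_7 = 877 and 7! = 5040, giving
877/5040 = 877/5040.

877/5040


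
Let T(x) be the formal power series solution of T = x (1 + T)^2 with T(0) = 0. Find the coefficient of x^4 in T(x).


Apply the Lagrange inversion formula: if T = x * phi(T) with phi(t) = (1 + t)^2, then [x^n] T = (1/n) [t^(n-1)] phi(t)^n = (1/n) [t^(n-1)] (1 + t)^(2n) = (1/n) C(2n, n-1).
Using the identity C(2n, n-1) = C(2n, n) * n / (n+1), the unscaled factor equals C(2n, n) / (n+1) = C_n, the n-th Catalan number.
For n = 4: C_4 = C(8, 4) / 5 = 70/5 = 14 = 14.

14


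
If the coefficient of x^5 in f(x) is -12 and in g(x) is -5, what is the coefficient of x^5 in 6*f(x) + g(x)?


Scalar multiplication scales coefficients: 6 * -12 = -72.
Then add the g coefficient: -72 + -5
= -77

-77


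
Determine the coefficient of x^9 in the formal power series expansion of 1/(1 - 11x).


The geometric series identity gives 1/(1 - c x) = sum_{k>=0} c^k x^k, so the coefficient of x^k is c^k.
Here c = 11 and k = 9.
Computing: 11^9 = 2357947691

2357947691


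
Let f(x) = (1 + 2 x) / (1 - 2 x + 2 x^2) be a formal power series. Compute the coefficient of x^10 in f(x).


Write f(x) = sum_{k>=0} a_k x^k. Multiplying both sides by 1 - 2 x + 2 x^2 gives
(1 - 2 x + 2 x^2) sum_{k>=0} a_k x^k = 1 + 2 x.
Matching coefficients:
 x^0: a_0 = 1
 x^1: a_1 - 2 a_0 = 2  =>  a_1 = 2*1 + 2 = 4
 x^k (k >= 2): a_k = 2 a_{k-1} - 2 a_{k-2}.
Iterating: a_2 = 6, a_3 = 4, a_4 = -4, a_5 = -16, a_6 = -24, a_7 = -16, a_8 = 16, a_9 = 64, a_10 = 96.
So the coefficient of x^10 is 96.

96


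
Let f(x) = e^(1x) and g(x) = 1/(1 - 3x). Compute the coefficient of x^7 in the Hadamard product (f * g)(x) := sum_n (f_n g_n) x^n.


Expanding: f_k = 1^k/k! (from e^(1x)) and g_k = 3^k (from 1/(1 - 3x)). So the Hadamard coefficient (f * g)_k = 1^k 3^k / k! = (3)^k / k!.
For k = 7: 3^7/7! = 2187/5040 = 243/560.

243/560


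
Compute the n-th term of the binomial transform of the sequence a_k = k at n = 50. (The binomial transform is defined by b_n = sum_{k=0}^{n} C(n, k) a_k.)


With a_k = k, b_n = sum_{k=0}^{n} C(n, k) k. Using k * C(n, k) = n * C(n-1, k-1) gives b_n = n * sum_{k>=1} C(n-1, k-1) = n * 2^(n-1).
For n = 50: 50 * 2^49 = 50 * 562949953421312 = 28147497671065600.

28147497671065600


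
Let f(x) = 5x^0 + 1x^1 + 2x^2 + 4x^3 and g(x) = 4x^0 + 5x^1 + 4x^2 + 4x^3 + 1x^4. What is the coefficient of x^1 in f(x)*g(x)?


Cauchy product at x^1:
5*5 + 1*4
= 29

29


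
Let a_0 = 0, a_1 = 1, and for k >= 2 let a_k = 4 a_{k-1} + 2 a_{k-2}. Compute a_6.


Iterating the recurrence forward:
a_0 = 0
a_1 = 1
a_2 = 4*1 + 2*0 = 4
a_3 = 4*4 + 2*1 = 18
a_4 = 4*18 + 2*4 = 80
a_5 = 4*80 + 2*18 = 356
a_6 = 4*356 + 2*80 = 1584
So a_6 = 1584.

1584


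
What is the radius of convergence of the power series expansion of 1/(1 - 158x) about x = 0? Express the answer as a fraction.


Expanding 1/(1 - 158x) = sum_{k>=0} 158^k x^k, the series converges when |158x| < 1, i.e., |x| < 1/158.
So the radius of convergence is 1/158 = 1/158.

1/158


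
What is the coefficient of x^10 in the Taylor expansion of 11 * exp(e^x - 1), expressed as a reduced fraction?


exp(e^x - 1) = sum_{k>=0} Bell_k x^k / k!, where Bell_k is the k-th Bell number.
So the coefficient of x^10 is 11 * Bell_10 / 10!.
Computing: Bell_10 = 115975 and 10! = 3628800, giving
11 * 115975/3628800 = 51029/145152.

51029/145152


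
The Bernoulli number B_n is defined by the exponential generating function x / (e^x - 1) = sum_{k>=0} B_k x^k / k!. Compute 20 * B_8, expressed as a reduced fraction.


Bernoulli numbers can also be computed recursively via B_0 = 1 and sum_{j=0}^{m} C(m+1, j) B_j = 0 for m >= 1. Odd-index Bernoulli numbers vanish for k >= 3.
Computing B_8 = -1/30, so 20 * B_8 = 20 * -1/30 = -2/3.

-2/3


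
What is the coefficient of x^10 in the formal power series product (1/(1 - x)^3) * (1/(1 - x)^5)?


Combine the factors: (1/(1 - x)^3) * (1/(1 - x)^5) = 1/(1 - x)^8.
Then use 1/(1 - x)^r = sum_{k>=0} C(k + r - 1, r - 1) x^k with r = 8 and k = 10:
C(17, 7) = 19448.

19448


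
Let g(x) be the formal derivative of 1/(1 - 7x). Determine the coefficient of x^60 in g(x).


Differentiate termwise: d/dx sum_{k>=0} 7^k x^k = sum_{k>=1} k 7^k x^(k-1) = sum_{j>=0} (j+1) 7^(j+1) x^j.
Equivalently, d/dx [1/(1 - 7x)] = 7/(1 - 7x)^2.
For j = 60: 61 * 7^61 = 61 * 3556153025177363557255317383565515512407041673852007 = 216925334535819176992574360397496446256829542104972427.

216925334535819176992574360397496446256829542104972427


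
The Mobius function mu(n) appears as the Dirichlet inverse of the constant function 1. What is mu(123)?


123 = 3 * 41 (all distinct primes).
mu(123) = (-1)^2 = 1

1


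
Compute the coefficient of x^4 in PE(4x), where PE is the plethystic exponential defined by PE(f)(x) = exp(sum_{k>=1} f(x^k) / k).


With f(x) = 4x, the exponent is sum_{k>=1} 4 x^k / k = 4 * (-ln(1 - x)). Exponentiating:
PE(4x) = exp(-4 ln(1 - x)) = 1/(1 - x)^4.
By the negative binomial expansion, [x^n] 1/(1 - x)^4 = C(n + 3, 3).
For n = 4: C(7, 3) = 35.

35


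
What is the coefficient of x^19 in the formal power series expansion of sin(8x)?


The Maclaurin series is sin(t) = sum_{k>=0} (-1)^k t^(2k+1) / (2k+1)!, so substituting t = 8x, only odd powers of x are nonzero, with coefficient of x^(2k+1) equal to (-1)^k 8^(2k+1) / (2k+1)!.
Write 19 = 2*9 + 1, giving the coefficient (-1)^9 * 8^19 / 19! = -144115188075855872/121645100408832000 = -2199023255552/1856156927625.

-2199023255552/1856156927625


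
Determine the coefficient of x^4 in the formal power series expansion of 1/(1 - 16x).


The geometric series identity gives 1/(1 - c x) = sum_{k>=0} c^k x^k, so the coefficient of x^k is c^k.
Here c = 16 and k = 4.
Computing: 16^4 = 65536

65536


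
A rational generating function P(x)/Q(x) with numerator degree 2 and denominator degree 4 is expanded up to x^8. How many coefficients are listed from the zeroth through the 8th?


Expanding up to x^8 gives the coefficients for x^0, x^1, ..., x^8.
That is 8 + 1 = 9 coefficients in total.

9


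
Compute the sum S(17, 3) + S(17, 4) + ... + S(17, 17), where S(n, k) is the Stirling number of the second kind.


By definition, S(n, k) counts partitions of an n-set into exactly k nonempty blocks.
Computing row n = 17 for k = 3..17:
S(17, k): 21457825, 694337290, 5652751651, 17505749898, 25708104786, 20415995028, 9528822303, 2758334150, 512060978, 62022324, 4910178, 249900, 7820, 136, 1
Sum = 82864804268.

82864804268


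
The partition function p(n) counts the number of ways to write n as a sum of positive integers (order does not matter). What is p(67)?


Using the generating function prod_{k>=1} 1/(1-x^k), we compute p(67).
By dynamic programming over parts 1 through 67:
p(67) = 2679689

2679689


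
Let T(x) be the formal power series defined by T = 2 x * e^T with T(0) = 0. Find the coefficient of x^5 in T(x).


Apply the Lagrange inversion formula: if T = 2 x * phi(T) with phi(t) = e^t, then
[x^n] T = 2^n * (1/n) [t^(n-1)] phi(t)^n = 2^n * (1/n) [t^(n-1)] e^(n t) = 2^n * (1/n) * n^(n-1) / (n-1)! = 2^n * n^(n-1) / n!.
When c = 1 this is the Cayley count of rooted labeled trees on n vertices, divided by n!.
For n = 5: 2^5 * 5^4 / 5! = 32 * 625/120 = 500/3.

500/3


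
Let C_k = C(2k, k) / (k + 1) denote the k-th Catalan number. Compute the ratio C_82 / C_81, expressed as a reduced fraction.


Using C_k = (2k)! / (k! (k+1)!), the ratio C_{k+1}/C_k simplifies to
C_{k+1}/C_k = [(2k+2)! / ((k+1)! (k+2)!)] * [k! (k+1)! / (2k)!]
 = (2k+2)(2k+1) / ((k+1)(k+2)) = 2(2k+1) / (k+2).
For k = 81: 2(2*81 + 1) / (81 + 2) = 326/83 = 326/83.

326/83
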